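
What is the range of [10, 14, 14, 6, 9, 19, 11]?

13

Step 1: Identify the maximum value: max = 19
Step 2: Identify the minimum value: min = 6
Step 3: Range = max - min = 19 - 6 = 13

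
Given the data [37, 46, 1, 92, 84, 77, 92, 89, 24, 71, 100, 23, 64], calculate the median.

71

Step 1: Sort the data in ascending order: [1, 23, 24, 37, 46, 64, 71, 77, 84, 89, 92, 92, 100]
Step 2: The number of values is n = 13.
Step 3: Since n is odd, the median is the middle value at position 7: 71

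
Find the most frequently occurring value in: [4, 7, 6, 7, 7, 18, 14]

7

Step 1: Count the frequency of each value:
  4: appears 1 time(s)
  6: appears 1 time(s)
  7: appears 3 time(s)
  14: appears 1 time(s)
  18: appears 1 time(s)
Step 2: The value 7 appears most frequently (3 times).
Step 3: Mode = 7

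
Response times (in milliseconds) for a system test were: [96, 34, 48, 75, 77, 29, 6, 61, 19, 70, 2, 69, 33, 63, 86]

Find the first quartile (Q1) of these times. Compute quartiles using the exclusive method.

29

Step 1: Sort the data: [2, 6, 19, 29, 33, 34, 48, 61, 63, 69, 70, 75, 77, 86, 96]
Step 2: n = 15
Step 3: Using the exclusive quartile method:
  Q1 = 29
  Q2 (median) = 61
  Q3 = 75
  IQR = Q3 - Q1 = 75 - 29 = 46
Step 4: Q1 = 29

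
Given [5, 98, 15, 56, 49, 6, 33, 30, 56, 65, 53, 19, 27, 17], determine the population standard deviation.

25.3213

Step 1: Compute the mean: 37.7857
Step 2: Sum of squared deviations from the mean: 8976.3571
Step 3: Population variance = 8976.3571 / 14 = 641.1684
Step 4: Standard deviation = sqrt(641.1684) = 25.3213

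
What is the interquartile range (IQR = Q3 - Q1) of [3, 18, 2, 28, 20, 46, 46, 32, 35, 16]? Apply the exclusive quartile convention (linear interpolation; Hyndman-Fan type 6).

25

Step 1: Sort the data: [2, 3, 16, 18, 20, 28, 32, 35, 46, 46]
Step 2: n = 10
Step 3: Using the exclusive quartile method:
  Q1 = 12.75
  Q2 (median) = 24
  Q3 = 37.75
  IQR = Q3 - Q1 = 37.75 - 12.75 = 25
Step 4: IQR = 25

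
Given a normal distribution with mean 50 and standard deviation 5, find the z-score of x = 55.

1

Step 1: Recall the z-score formula: z = (x - mu) / sigma
Step 2: Substitute values: z = (55 - 50) / 5
Step 3: z = 5 / 5 = 1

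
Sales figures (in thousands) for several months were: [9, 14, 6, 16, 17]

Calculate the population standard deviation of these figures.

4.2237

Step 1: Compute the mean: 12.4
Step 2: Sum of squared deviations from the mean: 89.2
Step 3: Population variance = 89.2 / 5 = 17.84
Step 4: Standard deviation = sqrt(17.84) = 4.2237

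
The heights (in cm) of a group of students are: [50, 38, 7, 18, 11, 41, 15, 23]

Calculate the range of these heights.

43

Step 1: Identify the maximum value: max = 50
Step 2: Identify the minimum value: min = 7
Step 3: Range = max - min = 50 - 7 = 43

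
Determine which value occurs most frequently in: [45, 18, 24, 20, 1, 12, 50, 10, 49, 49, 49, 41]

49

Step 1: Count the frequency of each value:
  1: appears 1 time(s)
  10: appears 1 time(s)
  12: appears 1 time(s)
  18: appears 1 time(s)
  20: appears 1 time(s)
  24: appears 1 time(s)
  41: appears 1 time(s)
  45: appears 1 time(s)
  49: appears 3 time(s)
  50: appears 1 time(s)
Step 2: The value 49 appears most frequently (3 times).
Step 3: Mode = 49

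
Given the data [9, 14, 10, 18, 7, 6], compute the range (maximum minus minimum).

12

Step 1: Identify the maximum value: max = 18
Step 2: Identify the minimum value: min = 6
Step 3: Range = max - min = 18 - 6 = 12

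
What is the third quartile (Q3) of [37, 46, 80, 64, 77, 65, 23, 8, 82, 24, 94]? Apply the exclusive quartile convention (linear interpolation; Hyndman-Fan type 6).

80

Step 1: Sort the data: [8, 23, 24, 37, 46, 64, 65, 77, 80, 82, 94]
Step 2: n = 11
Step 3: Using the exclusive quartile method:
  Q1 = 24
  Q2 (median) = 64
  Q3 = 80
  IQR = Q3 - Q1 = 80 - 24 = 56
Step 4: Q3 = 80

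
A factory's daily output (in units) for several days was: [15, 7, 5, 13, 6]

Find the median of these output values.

7

Step 1: Sort the data in ascending order: [5, 6, 7, 13, 15]
Step 2: The number of values is n = 5.
Step 3: Since n is odd, the median is the middle value at position 3: 7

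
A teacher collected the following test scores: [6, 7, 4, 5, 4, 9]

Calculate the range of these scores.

5

Step 1: Identify the maximum value: max = 9
Step 2: Identify the minimum value: min = 4
Step 3: Range = max - min = 9 - 4 = 5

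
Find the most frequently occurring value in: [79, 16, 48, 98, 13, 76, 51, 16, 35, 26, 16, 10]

16

Step 1: Count the frequency of each value:
  10: appears 1 time(s)
  13: appears 1 time(s)
  16: appears 3 time(s)
  26: appears 1 time(s)
  35: appears 1 time(s)
  48: appears 1 time(s)
  51: appears 1 time(s)
  76: appears 1 time(s)
  79: appears 1 time(s)
  98: appears 1 time(s)
Step 2: The value 16 appears most frequently (3 times).
Step 3: Mode = 16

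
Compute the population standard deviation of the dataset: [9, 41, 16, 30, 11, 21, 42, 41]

13.0378

Step 1: Compute the mean: 26.375
Step 2: Sum of squared deviations from the mean: 1359.875
Step 3: Population variance = 1359.875 / 8 = 169.9844
Step 4: Standard deviation = sqrt(169.9844) = 13.0378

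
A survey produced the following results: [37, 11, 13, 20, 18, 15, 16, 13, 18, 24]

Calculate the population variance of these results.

51.05

Step 1: Compute the mean: (37 + 11 + 13 + 20 + 18 + 15 + 16 + 13 + 18 + 24) / 10 = 18.5
Step 2: Compute squared deviations from the mean:
  (37 - 18.5)^2 = 342.25
  (11 - 18.5)^2 = 56.25
  (13 - 18.5)^2 = 30.25
  (20 - 18.5)^2 = 2.25
  (18 - 18.5)^2 = 0.25
  (15 - 18.5)^2 = 12.25
  (16 - 18.5)^2 = 6.25
  (13 - 18.5)^2 = 30.25
  (18 - 18.5)^2 = 0.25
  (24 - 18.5)^2 = 30.25
Step 3: Sum of squared deviations = 510.5
Step 4: Population variance = 510.5 / 10 = 51.05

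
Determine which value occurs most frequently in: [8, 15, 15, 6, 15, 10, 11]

15

Step 1: Count the frequency of each value:
  6: appears 1 time(s)
  8: appears 1 time(s)
  10: appears 1 time(s)
  11: appears 1 time(s)
  15: appears 3 time(s)
Step 2: The value 15 appears most frequently (3 times).
Step 3: Mode = 15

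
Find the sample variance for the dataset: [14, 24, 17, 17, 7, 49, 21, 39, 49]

240.25

Step 1: Compute the mean: (14 + 24 + 17 + 17 + 7 + 49 + 21 + 39 + 49) / 9 = 26.3333
Step 2: Compute squared deviations from the mean:
  (14 - 26.3333)^2 = 152.1111
  (24 - 26.3333)^2 = 5.4444
  (17 - 26.3333)^2 = 87.1111
  (17 - 26.3333)^2 = 87.1111
  (7 - 26.3333)^2 = 373.7778
  (49 - 26.3333)^2 = 513.7778
  (21 - 26.3333)^2 = 28.4444
  (39 - 26.3333)^2 = 160.4444
  (49 - 26.3333)^2 = 513.7778
Step 3: Sum of squared deviations = 1922
Step 4: Sample variance = 1922 / 8 = 240.25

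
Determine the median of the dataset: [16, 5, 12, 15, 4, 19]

13.5

Step 1: Sort the data in ascending order: [4, 5, 12, 15, 16, 19]
Step 2: The number of values is n = 6.
Step 3: Since n is even, the median is the average of positions 3 and 4:
  Median = (12 + 15) / 2 = 13.5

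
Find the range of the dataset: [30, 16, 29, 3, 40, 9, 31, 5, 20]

37

Step 1: Identify the maximum value: max = 40
Step 2: Identify the minimum value: min = 3
Step 3: Range = max - min = 40 - 3 = 37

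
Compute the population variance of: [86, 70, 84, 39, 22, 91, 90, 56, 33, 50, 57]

538.4132

Step 1: Compute the mean: (86 + 70 + 84 + 39 + 22 + 91 + 90 + 56 + 33 + 50 + 57) / 11 = 61.6364
Step 2: Compute squared deviations from the mean:
  (86 - 61.6364)^2 = 593.5868
  (70 - 61.6364)^2 = 69.9504
  (84 - 61.6364)^2 = 500.1322
  (39 - 61.6364)^2 = 512.405
  (22 - 61.6364)^2 = 1571.0413
  (91 - 61.6364)^2 = 862.2231
  (90 - 61.6364)^2 = 804.4959
  (56 - 61.6364)^2 = 31.7686
  (33 - 61.6364)^2 = 820.0413
  (50 - 61.6364)^2 = 135.405
  (57 - 61.6364)^2 = 21.4959
Step 3: Sum of squared deviations = 5922.5455
Step 4: Population variance = 5922.5455 / 11 = 538.4132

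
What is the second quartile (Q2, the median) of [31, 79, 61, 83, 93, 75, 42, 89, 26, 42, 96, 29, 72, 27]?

66.5

Step 1: Sort the data: [26, 27, 29, 31, 42, 42, 61, 72, 75, 79, 83, 89, 93, 96]
Step 2: n = 14
Step 3: Q2 is the median. Since n is even, it is the average of the values at positions 7 and 8:
  Q2 = (61 + 72) / 2 = 66.5
Step 4: Q2 = 66.5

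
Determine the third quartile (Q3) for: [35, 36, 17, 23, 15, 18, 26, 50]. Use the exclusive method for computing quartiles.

35.75

Step 1: Sort the data: [15, 17, 18, 23, 26, 35, 36, 50]
Step 2: n = 8
Step 3: Using the exclusive quartile method:
  Q1 = 17.25
  Q2 (median) = 24.5
  Q3 = 35.75
  IQR = Q3 - Q1 = 35.75 - 17.25 = 18.5
Step 4: Q3 = 35.75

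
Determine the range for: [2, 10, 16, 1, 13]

15

Step 1: Identify the maximum value: max = 16
Step 2: Identify the minimum value: min = 1
Step 3: Range = max - min = 16 - 1 = 15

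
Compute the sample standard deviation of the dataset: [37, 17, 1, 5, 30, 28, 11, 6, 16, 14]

11.8063

Step 1: Compute the mean: 16.5
Step 2: Sum of squared deviations from the mean: 1254.5
Step 3: Sample variance = 1254.5 / 9 = 139.3889
Step 4: Standard deviation = sqrt(139.3889) = 11.8063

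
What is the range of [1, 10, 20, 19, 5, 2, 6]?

19

Step 1: Identify the maximum value: max = 20
Step 2: Identify the minimum value: min = 1
Step 3: Range = max - min = 20 - 1 = 19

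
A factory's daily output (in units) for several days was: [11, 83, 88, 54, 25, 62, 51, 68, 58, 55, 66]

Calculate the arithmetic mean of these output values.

56.4545

Step 1: Sum all values: 11 + 83 + 88 + 54 + 25 + 62 + 51 + 68 + 58 + 55 + 66 = 621
Step 2: Count the number of values: n = 11
Step 3: Mean = sum / n = 621 / 11 = 56.4545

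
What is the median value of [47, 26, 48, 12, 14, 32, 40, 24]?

29

Step 1: Sort the data in ascending order: [12, 14, 24, 26, 32, 40, 47, 48]
Step 2: The number of values is n = 8.
Step 3: Since n is even, the median is the average of positions 4 and 5:
  Median = (26 + 32) / 2 = 29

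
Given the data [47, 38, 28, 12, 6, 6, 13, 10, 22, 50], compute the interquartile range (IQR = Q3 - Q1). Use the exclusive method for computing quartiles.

31.25

Step 1: Sort the data: [6, 6, 10, 12, 13, 22, 28, 38, 47, 50]
Step 2: n = 10
Step 3: Using the exclusive quartile method:
  Q1 = 9
  Q2 (median) = 17.5
  Q3 = 40.25
  IQR = Q3 - Q1 = 40.25 - 9 = 31.25
Step 4: IQR = 31.25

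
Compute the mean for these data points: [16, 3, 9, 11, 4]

8.6

Step 1: Sum all values: 16 + 3 + 9 + 11 + 4 = 43
Step 2: Count the number of values: n = 5
Step 3: Mean = sum / n = 43 / 5 = 8.6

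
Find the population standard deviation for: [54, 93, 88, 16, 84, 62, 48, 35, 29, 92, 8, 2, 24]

31.5323

Step 1: Compute the mean: 48.8462
Step 2: Sum of squared deviations from the mean: 12925.6923
Step 3: Population variance = 12925.6923 / 13 = 994.284
Step 4: Standard deviation = sqrt(994.284) = 31.5323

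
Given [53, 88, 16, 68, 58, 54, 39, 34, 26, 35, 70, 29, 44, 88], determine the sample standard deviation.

22.3808

Step 1: Compute the mean: 50.1429
Step 2: Sum of squared deviations from the mean: 6511.7143
Step 3: Sample variance = 6511.7143 / 13 = 500.9011
Step 4: Standard deviation = sqrt(500.9011) = 22.3808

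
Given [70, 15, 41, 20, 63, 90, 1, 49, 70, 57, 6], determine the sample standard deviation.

29.5663

Step 1: Compute the mean: 43.8182
Step 2: Sum of squared deviations from the mean: 8741.6364
Step 3: Sample variance = 8741.6364 / 10 = 874.1636
Step 4: Standard deviation = sqrt(874.1636) = 29.5663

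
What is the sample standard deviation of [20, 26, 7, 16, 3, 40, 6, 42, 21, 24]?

13.3521

Step 1: Compute the mean: 20.5
Step 2: Sum of squared deviations from the mean: 1604.5
Step 3: Sample variance = 1604.5 / 9 = 178.2778
Step 4: Standard deviation = sqrt(178.2778) = 13.3521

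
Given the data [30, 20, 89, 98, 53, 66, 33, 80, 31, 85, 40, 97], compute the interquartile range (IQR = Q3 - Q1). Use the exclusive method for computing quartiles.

56.5

Step 1: Sort the data: [20, 30, 31, 33, 40, 53, 66, 80, 85, 89, 97, 98]
Step 2: n = 12
Step 3: Using the exclusive quartile method:
  Q1 = 31.5
  Q2 (median) = 59.5
  Q3 = 88
  IQR = Q3 - Q1 = 88 - 31.5 = 56.5
Step 4: IQR = 56.5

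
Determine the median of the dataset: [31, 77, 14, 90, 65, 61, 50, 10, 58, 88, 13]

58

Step 1: Sort the data in ascending order: [10, 13, 14, 31, 50, 58, 61, 65, 77, 88, 90]
Step 2: The number of values is n = 11.
Step 3: Since n is odd, the median is the middle value at position 6: 58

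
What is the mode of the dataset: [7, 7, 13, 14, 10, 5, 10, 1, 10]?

10

Step 1: Count the frequency of each value:
  1: appears 1 time(s)
  5: appears 1 time(s)
  7: appears 2 time(s)
  10: appears 3 time(s)
  13: appears 1 time(s)
  14: appears 1 time(s)
Step 2: The value 10 appears most frequently (3 times).
Step 3: Mode = 10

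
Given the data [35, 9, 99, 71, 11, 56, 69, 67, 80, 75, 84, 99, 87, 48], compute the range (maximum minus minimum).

90

Step 1: Identify the maximum value: max = 99
Step 2: Identify the minimum value: min = 9
Step 3: Range = max - min = 99 - 9 = 90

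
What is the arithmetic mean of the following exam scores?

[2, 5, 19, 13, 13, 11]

10.5

Step 1: Sum all values: 2 + 5 + 19 + 13 + 13 + 11 = 63
Step 2: Count the number of values: n = 6
Step 3: Mean = sum / n = 63 / 6 = 10.5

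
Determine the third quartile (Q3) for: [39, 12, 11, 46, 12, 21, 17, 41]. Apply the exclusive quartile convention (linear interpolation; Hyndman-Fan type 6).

40.5

Step 1: Sort the data: [11, 12, 12, 17, 21, 39, 41, 46]
Step 2: n = 8
Step 3: Using the exclusive quartile method:
  Q1 = 12
  Q2 (median) = 19
  Q3 = 40.5
  IQR = Q3 - Q1 = 40.5 - 12 = 28.5
Step 4: Q3 = 40.5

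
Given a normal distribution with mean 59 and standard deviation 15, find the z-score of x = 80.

1.4

Step 1: Recall the z-score formula: z = (x - mu) / sigma
Step 2: Substitute values: z = (80 - 59) / 15
Step 3: z = 21 / 15 = 1.4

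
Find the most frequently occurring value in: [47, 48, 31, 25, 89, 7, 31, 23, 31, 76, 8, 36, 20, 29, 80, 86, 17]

31

Step 1: Count the frequency of each value:
  7: appears 1 time(s)
  8: appears 1 time(s)
  17: appears 1 time(s)
  20: appears 1 time(s)
  23: appears 1 time(s)
  25: appears 1 time(s)
  29: appears 1 time(s)
  31: appears 3 time(s)
  36: appears 1 time(s)
  47: appears 1 time(s)
  48: appears 1 time(s)
  76: appears 1 time(s)
  80: appears 1 time(s)
  86: appears 1 time(s)
  89: appears 1 time(s)
Step 2: The value 31 appears most frequently (3 times).
Step 3: Mode = 31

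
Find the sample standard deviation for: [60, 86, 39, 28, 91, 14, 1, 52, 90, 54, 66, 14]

30.9676

Step 1: Compute the mean: 49.5833
Step 2: Sum of squared deviations from the mean: 10548.9167
Step 3: Sample variance = 10548.9167 / 11 = 958.9924
Step 4: Standard deviation = sqrt(958.9924) = 30.9676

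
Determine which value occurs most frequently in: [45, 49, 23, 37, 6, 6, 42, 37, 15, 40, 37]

37

Step 1: Count the frequency of each value:
  6: appears 2 time(s)
  15: appears 1 time(s)
  23: appears 1 time(s)
  37: appears 3 time(s)
  40: appears 1 time(s)
  42: appears 1 time(s)
  45: appears 1 time(s)
  49: appears 1 time(s)
Step 2: The value 37 appears most frequently (3 times).
Step 3: Mode = 37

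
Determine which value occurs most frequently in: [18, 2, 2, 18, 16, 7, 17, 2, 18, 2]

2

Step 1: Count the frequency of each value:
  2: appears 4 time(s)
  7: appears 1 time(s)
  16: appears 1 time(s)
  17: appears 1 time(s)
  18: appears 3 time(s)
Step 2: The value 2 appears most frequently (4 times).
Step 3: Mode = 2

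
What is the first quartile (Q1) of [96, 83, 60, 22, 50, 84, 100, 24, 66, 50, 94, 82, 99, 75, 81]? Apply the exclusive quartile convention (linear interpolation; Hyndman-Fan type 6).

50

Step 1: Sort the data: [22, 24, 50, 50, 60, 66, 75, 81, 82, 83, 84, 94, 96, 99, 100]
Step 2: n = 15
Step 3: Using the exclusive quartile method:
  Q1 = 50
  Q2 (median) = 81
  Q3 = 94
  IQR = Q3 - Q1 = 94 - 50 = 44
Step 4: Q1 = 50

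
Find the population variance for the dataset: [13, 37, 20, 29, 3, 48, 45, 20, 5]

240.4691

Step 1: Compute the mean: (13 + 37 + 20 + 29 + 3 + 48 + 45 + 20 + 5) / 9 = 24.4444
Step 2: Compute squared deviations from the mean:
  (13 - 24.4444)^2 = 130.9753
  (37 - 24.4444)^2 = 157.642
  (20 - 24.4444)^2 = 19.7531
  (29 - 24.4444)^2 = 20.7531
  (3 - 24.4444)^2 = 459.8642
  (48 - 24.4444)^2 = 554.8642
  (45 - 24.4444)^2 = 422.5309
  (20 - 24.4444)^2 = 19.7531
  (5 - 24.4444)^2 = 378.0864
Step 3: Sum of squared deviations = 2164.2222
Step 4: Population variance = 2164.2222 / 9 = 240.4691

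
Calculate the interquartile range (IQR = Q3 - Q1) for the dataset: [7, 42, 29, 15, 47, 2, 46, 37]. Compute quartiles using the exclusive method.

36

Step 1: Sort the data: [2, 7, 15, 29, 37, 42, 46, 47]
Step 2: n = 8
Step 3: Using the exclusive quartile method:
  Q1 = 9
  Q2 (median) = 33
  Q3 = 45
  IQR = Q3 - Q1 = 45 - 9 = 36
Step 4: IQR = 36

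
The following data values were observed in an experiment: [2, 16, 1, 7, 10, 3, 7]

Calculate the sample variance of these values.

27.619

Step 1: Compute the mean: (2 + 16 + 1 + 7 + 10 + 3 + 7) / 7 = 6.5714
Step 2: Compute squared deviations from the mean:
  (2 - 6.5714)^2 = 20.898
  (16 - 6.5714)^2 = 88.898
  (1 - 6.5714)^2 = 31.0408
  (7 - 6.5714)^2 = 0.1837
  (10 - 6.5714)^2 = 11.7551
  (3 - 6.5714)^2 = 12.7551
  (7 - 6.5714)^2 = 0.1837
Step 3: Sum of squared deviations = 165.7143
Step 4: Sample variance = 165.7143 / 6 = 27.619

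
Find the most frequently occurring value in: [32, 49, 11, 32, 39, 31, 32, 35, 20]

32

Step 1: Count the frequency of each value:
  11: appears 1 time(s)
  20: appears 1 time(s)
  31: appears 1 time(s)
  32: appears 3 time(s)
  35: appears 1 time(s)
  39: appears 1 time(s)
  49: appears 1 time(s)
Step 2: The value 32 appears most frequently (3 times).
Step 3: Mode = 32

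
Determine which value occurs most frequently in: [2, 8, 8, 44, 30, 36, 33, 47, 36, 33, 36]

36

Step 1: Count the frequency of each value:
  2: appears 1 time(s)
  8: appears 2 time(s)
  30: appears 1 time(s)
  33: appears 2 time(s)
  36: appears 3 time(s)
  44: appears 1 time(s)
  47: appears 1 time(s)
Step 2: The value 36 appears most frequently (3 times).
Step 3: Mode = 36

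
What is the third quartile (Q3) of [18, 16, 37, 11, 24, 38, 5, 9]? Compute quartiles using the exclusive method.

33.75

Step 1: Sort the data: [5, 9, 11, 16, 18, 24, 37, 38]
Step 2: n = 8
Step 3: Using the exclusive quartile method:
  Q1 = 9.5
  Q2 (median) = 17
  Q3 = 33.75
  IQR = Q3 - Q1 = 33.75 - 9.5 = 24.25
Step 4: Q3 = 33.75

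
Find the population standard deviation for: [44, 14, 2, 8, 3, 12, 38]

15.6087

Step 1: Compute the mean: 17.2857
Step 2: Sum of squared deviations from the mean: 1705.4286
Step 3: Population variance = 1705.4286 / 7 = 243.6327
Step 4: Standard deviation = sqrt(243.6327) = 15.6087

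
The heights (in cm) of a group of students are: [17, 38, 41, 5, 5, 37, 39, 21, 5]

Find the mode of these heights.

5

Step 1: Count the frequency of each value:
  5: appears 3 time(s)
  17: appears 1 time(s)
  21: appears 1 time(s)
  37: appears 1 time(s)
  38: appears 1 time(s)
  39: appears 1 time(s)
  41: appears 1 time(s)
Step 2: The value 5 appears most frequently (3 times).
Step 3: Mode = 5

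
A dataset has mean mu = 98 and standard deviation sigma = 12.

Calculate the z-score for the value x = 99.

0.0833

Step 1: Recall the z-score formula: z = (x - mu) / sigma
Step 2: Substitute values: z = (99 - 98) / 12
Step 3: z = 1 / 12 = 0.0833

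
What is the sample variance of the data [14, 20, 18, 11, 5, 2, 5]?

48.5714

Step 1: Compute the mean: (14 + 20 + 18 + 11 + 5 + 2 + 5) / 7 = 10.7143
Step 2: Compute squared deviations from the mean:
  (14 - 10.7143)^2 = 10.7959
  (20 - 10.7143)^2 = 86.2245
  (18 - 10.7143)^2 = 53.0816
  (11 - 10.7143)^2 = 0.0816
  (5 - 10.7143)^2 = 32.6531
  (2 - 10.7143)^2 = 75.9388
  (5 - 10.7143)^2 = 32.6531
Step 3: Sum of squared deviations = 291.4286
Step 4: Sample variance = 291.4286 / 6 = 48.5714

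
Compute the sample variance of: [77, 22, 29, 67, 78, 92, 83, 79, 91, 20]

821.9556

Step 1: Compute the mean: (77 + 22 + 29 + 67 + 78 + 92 + 83 + 79 + 91 + 20) / 10 = 63.8
Step 2: Compute squared deviations from the mean:
  (77 - 63.8)^2 = 174.24
  (22 - 63.8)^2 = 1747.24
  (29 - 63.8)^2 = 1211.04
  (67 - 63.8)^2 = 10.24
  (78 - 63.8)^2 = 201.64
  (92 - 63.8)^2 = 795.24
  (83 - 63.8)^2 = 368.64
  (79 - 63.8)^2 = 231.04
  (91 - 63.8)^2 = 739.84
  (20 - 63.8)^2 = 1918.44
Step 3: Sum of squared deviations = 7397.6
Step 4: Sample variance = 7397.6 / 9 = 821.9556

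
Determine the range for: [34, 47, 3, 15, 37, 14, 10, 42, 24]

44

Step 1: Identify the maximum value: max = 47
Step 2: Identify the minimum value: min = 3
Step 3: Range = max - min = 47 - 3 = 44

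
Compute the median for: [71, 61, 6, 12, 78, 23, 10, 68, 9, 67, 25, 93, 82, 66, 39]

61

Step 1: Sort the data in ascending order: [6, 9, 10, 12, 23, 25, 39, 61, 66, 67, 68, 71, 78, 82, 93]
Step 2: The number of values is n = 15.
Step 3: Since n is odd, the median is the middle value at position 8: 61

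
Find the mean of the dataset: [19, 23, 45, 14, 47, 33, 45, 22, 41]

32.1111

Step 1: Sum all values: 19 + 23 + 45 + 14 + 47 + 33 + 45 + 22 + 41 = 289
Step 2: Count the number of values: n = 9
Step 3: Mean = sum / n = 289 / 9 = 32.1111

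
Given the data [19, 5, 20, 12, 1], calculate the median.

12

Step 1: Sort the data in ascending order: [1, 5, 12, 19, 20]
Step 2: The number of values is n = 5.
Step 3: Since n is odd, the median is the middle value at position 3: 12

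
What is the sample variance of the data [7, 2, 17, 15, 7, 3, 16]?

39.9524

Step 1: Compute the mean: (7 + 2 + 17 + 15 + 7 + 3 + 16) / 7 = 9.5714
Step 2: Compute squared deviations from the mean:
  (7 - 9.5714)^2 = 6.6122
  (2 - 9.5714)^2 = 57.3265
  (17 - 9.5714)^2 = 55.1837
  (15 - 9.5714)^2 = 29.4694
  (7 - 9.5714)^2 = 6.6122
  (3 - 9.5714)^2 = 43.1837
  (16 - 9.5714)^2 = 41.3265
Step 3: Sum of squared deviations = 239.7143
Step 4: Sample variance = 239.7143 / 6 = 39.9524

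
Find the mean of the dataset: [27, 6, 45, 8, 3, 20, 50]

22.7143

Step 1: Sum all values: 27 + 6 + 45 + 8 + 3 + 20 + 50 = 159
Step 2: Count the number of values: n = 7
Step 3: Mean = sum / n = 159 / 7 = 22.7143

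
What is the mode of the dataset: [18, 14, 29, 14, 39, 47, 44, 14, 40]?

14

Step 1: Count the frequency of each value:
  14: appears 3 time(s)
  18: appears 1 time(s)
  29: appears 1 time(s)
  39: appears 1 time(s)
  40: appears 1 time(s)
  44: appears 1 time(s)
  47: appears 1 time(s)
Step 2: The value 14 appears most frequently (3 times).
Step 3: Mode = 14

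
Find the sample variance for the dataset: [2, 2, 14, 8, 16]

42.8

Step 1: Compute the mean: (2 + 2 + 14 + 8 + 16) / 5 = 8.4
Step 2: Compute squared deviations from the mean:
  (2 - 8.4)^2 = 40.96
  (2 - 8.4)^2 = 40.96
  (14 - 8.4)^2 = 31.36
  (8 - 8.4)^2 = 0.16
  (16 - 8.4)^2 = 57.76
Step 3: Sum of squared deviations = 171.2
Step 4: Sample variance = 171.2 / 4 = 42.8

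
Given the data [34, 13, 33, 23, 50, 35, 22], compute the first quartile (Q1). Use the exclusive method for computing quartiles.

22

Step 1: Sort the data: [13, 22, 23, 33, 34, 35, 50]
Step 2: n = 7
Step 3: Using the exclusive quartile method:
  Q1 = 22
  Q2 (median) = 33
  Q3 = 35
  IQR = Q3 - Q1 = 35 - 22 = 13
Step 4: Q1 = 22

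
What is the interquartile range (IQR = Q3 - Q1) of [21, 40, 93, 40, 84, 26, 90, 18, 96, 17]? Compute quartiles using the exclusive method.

70.5

Step 1: Sort the data: [17, 18, 21, 26, 40, 40, 84, 90, 93, 96]
Step 2: n = 10
Step 3: Using the exclusive quartile method:
  Q1 = 20.25
  Q2 (median) = 40
  Q3 = 90.75
  IQR = Q3 - Q1 = 90.75 - 20.25 = 70.5
Step 4: IQR = 70.5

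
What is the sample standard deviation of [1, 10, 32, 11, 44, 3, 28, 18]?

15.1085

Step 1: Compute the mean: 18.375
Step 2: Sum of squared deviations from the mean: 1597.875
Step 3: Sample variance = 1597.875 / 7 = 228.2679
Step 4: Standard deviation = sqrt(228.2679) = 15.1085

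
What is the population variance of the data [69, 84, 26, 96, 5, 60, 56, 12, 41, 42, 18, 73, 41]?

733.6095

Step 1: Compute the mean: (69 + 84 + 26 + 96 + 5 + 60 + 56 + 12 + 41 + 42 + 18 + 73 + 41) / 13 = 47.9231
Step 2: Compute squared deviations from the mean:
  (69 - 47.9231)^2 = 444.2367
  (84 - 47.9231)^2 = 1301.5444
  (26 - 47.9231)^2 = 480.6213
  (96 - 47.9231)^2 = 2311.3905
  (5 - 47.9231)^2 = 1842.3905
  (60 - 47.9231)^2 = 145.8521
  (56 - 47.9231)^2 = 65.2367
  (12 - 47.9231)^2 = 1290.4675
  (41 - 47.9231)^2 = 47.929
  (42 - 47.9231)^2 = 35.0828
  (18 - 47.9231)^2 = 895.3905
  (73 - 47.9231)^2 = 628.8521
  (41 - 47.9231)^2 = 47.929
Step 3: Sum of squared deviations = 9536.9231
Step 4: Population variance = 9536.9231 / 13 = 733.6095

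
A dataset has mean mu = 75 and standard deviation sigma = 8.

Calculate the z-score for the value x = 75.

0

Step 1: Recall the z-score formula: z = (x - mu) / sigma
Step 2: Substitute values: z = (75 - 75) / 8
Step 3: z = 0 / 8 = 0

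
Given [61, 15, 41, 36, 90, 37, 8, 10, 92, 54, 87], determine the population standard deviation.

29.9578

Step 1: Compute the mean: 48.2727
Step 2: Sum of squared deviations from the mean: 9872.1818
Step 3: Population variance = 9872.1818 / 11 = 897.4711
Step 4: Standard deviation = sqrt(897.4711) = 29.9578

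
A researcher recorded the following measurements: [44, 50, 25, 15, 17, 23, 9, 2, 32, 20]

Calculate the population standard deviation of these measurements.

14.1283

Step 1: Compute the mean: 23.7
Step 2: Sum of squared deviations from the mean: 1996.1
Step 3: Population variance = 1996.1 / 10 = 199.61
Step 4: Standard deviation = sqrt(199.61) = 14.1283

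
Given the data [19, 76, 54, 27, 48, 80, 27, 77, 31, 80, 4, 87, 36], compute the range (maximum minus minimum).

83

Step 1: Identify the maximum value: max = 87
Step 2: Identify the minimum value: min = 4
Step 3: Range = max - min = 87 - 4 = 83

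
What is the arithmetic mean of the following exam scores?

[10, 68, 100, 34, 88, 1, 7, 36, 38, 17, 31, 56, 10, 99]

42.5

Step 1: Sum all values: 10 + 68 + 100 + 34 + 88 + 1 + 7 + 36 + 38 + 17 + 31 + 56 + 10 + 99 = 595
Step 2: Count the number of values: n = 14
Step 3: Mean = sum / n = 595 / 14 = 42.5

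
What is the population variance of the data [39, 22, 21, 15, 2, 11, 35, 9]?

142.1875

Step 1: Compute the mean: (39 + 22 + 21 + 15 + 2 + 11 + 35 + 9) / 8 = 19.25
Step 2: Compute squared deviations from the mean:
  (39 - 19.25)^2 = 390.0625
  (22 - 19.25)^2 = 7.5625
  (21 - 19.25)^2 = 3.0625
  (15 - 19.25)^2 = 18.0625
  (2 - 19.25)^2 = 297.5625
  (11 - 19.25)^2 = 68.0625
  (35 - 19.25)^2 = 248.0625
  (9 - 19.25)^2 = 105.0625
Step 3: Sum of squared deviations = 1137.5
Step 4: Population variance = 1137.5 / 8 = 142.1875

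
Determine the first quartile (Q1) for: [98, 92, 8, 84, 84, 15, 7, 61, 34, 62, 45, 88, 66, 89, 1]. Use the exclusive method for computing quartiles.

15

Step 1: Sort the data: [1, 7, 8, 15, 34, 45, 61, 62, 66, 84, 84, 88, 89, 92, 98]
Step 2: n = 15
Step 3: Using the exclusive quartile method:
  Q1 = 15
  Q2 (median) = 62
  Q3 = 88
  IQR = Q3 - Q1 = 88 - 15 = 73
Step 4: Q1 = 15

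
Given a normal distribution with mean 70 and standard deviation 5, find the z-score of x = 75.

1

Step 1: Recall the z-score formula: z = (x - mu) / sigma
Step 2: Substitute values: z = (75 - 70) / 5
Step 3: z = 5 / 5 = 1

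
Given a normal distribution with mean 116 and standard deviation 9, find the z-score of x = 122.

0.6667

Step 1: Recall the z-score formula: z = (x - mu) / sigma
Step 2: Substitute values: z = (122 - 116) / 9
Step 3: z = 6 / 9 = 0.6667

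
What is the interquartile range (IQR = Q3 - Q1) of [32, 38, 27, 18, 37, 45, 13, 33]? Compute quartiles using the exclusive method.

17.5

Step 1: Sort the data: [13, 18, 27, 32, 33, 37, 38, 45]
Step 2: n = 8
Step 3: Using the exclusive quartile method:
  Q1 = 20.25
  Q2 (median) = 32.5
  Q3 = 37.75
  IQR = Q3 - Q1 = 37.75 - 20.25 = 17.5
Step 4: IQR = 17.5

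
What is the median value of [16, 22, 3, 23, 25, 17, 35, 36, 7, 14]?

19.5

Step 1: Sort the data in ascending order: [3, 7, 14, 16, 17, 22, 23, 25, 35, 36]
Step 2: The number of values is n = 10.
Step 3: Since n is even, the median is the average of positions 5 and 6:
  Median = (17 + 22) / 2 = 19.5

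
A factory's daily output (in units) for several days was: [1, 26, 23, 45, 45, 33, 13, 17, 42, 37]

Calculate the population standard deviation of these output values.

14.084

Step 1: Compute the mean: 28.2
Step 2: Sum of squared deviations from the mean: 1983.6
Step 3: Population variance = 1983.6 / 10 = 198.36
Step 4: Standard deviation = sqrt(198.36) = 14.084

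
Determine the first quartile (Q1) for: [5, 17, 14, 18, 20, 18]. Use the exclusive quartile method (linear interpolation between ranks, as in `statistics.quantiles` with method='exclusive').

11.75

Step 1: Sort the data: [5, 14, 17, 18, 18, 20]
Step 2: n = 6
Step 3: Using the exclusive quartile method:
  Q1 = 11.75
  Q2 (median) = 17.5
  Q3 = 18.5
  IQR = Q3 - Q1 = 18.5 - 11.75 = 6.75
Step 4: Q1 = 11.75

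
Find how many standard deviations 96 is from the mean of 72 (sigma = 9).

2.6667

Step 1: Recall the z-score formula: z = (x - mu) / sigma
Step 2: Substitute values: z = (96 - 72) / 9
Step 3: z = 24 / 9 = 2.6667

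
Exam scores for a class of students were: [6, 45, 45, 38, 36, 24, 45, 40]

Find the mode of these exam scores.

45

Step 1: Count the frequency of each value:
  6: appears 1 time(s)
  24: appears 1 time(s)
  36: appears 1 time(s)
  38: appears 1 time(s)
  40: appears 1 time(s)
  45: appears 3 time(s)
Step 2: The value 45 appears most frequently (3 times).
Step 3: Mode = 45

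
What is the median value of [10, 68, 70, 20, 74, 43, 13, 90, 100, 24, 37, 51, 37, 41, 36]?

41

Step 1: Sort the data in ascending order: [10, 13, 20, 24, 36, 37, 37, 41, 43, 51, 68, 70, 74, 90, 100]
Step 2: The number of values is n = 15.
Step 3: Since n is odd, the median is the middle value at position 8: 41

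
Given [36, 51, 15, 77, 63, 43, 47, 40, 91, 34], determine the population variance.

441.41

Step 1: Compute the mean: (36 + 51 + 15 + 77 + 63 + 43 + 47 + 40 + 91 + 34) / 10 = 49.7
Step 2: Compute squared deviations from the mean:
  (36 - 49.7)^2 = 187.69
  (51 - 49.7)^2 = 1.69
  (15 - 49.7)^2 = 1204.09
  (77 - 49.7)^2 = 745.29
  (63 - 49.7)^2 = 176.89
  (43 - 49.7)^2 = 44.89
  (47 - 49.7)^2 = 7.29
  (40 - 49.7)^2 = 94.09
  (91 - 49.7)^2 = 1705.69
  (34 - 49.7)^2 = 246.49
Step 3: Sum of squared deviations = 4414.1
Step 4: Population variance = 4414.1 / 10 = 441.41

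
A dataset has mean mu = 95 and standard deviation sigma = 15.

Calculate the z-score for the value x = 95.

0

Step 1: Recall the z-score formula: z = (x - mu) / sigma
Step 2: Substitute values: z = (95 - 95) / 15
Step 3: z = 0 / 15 = 0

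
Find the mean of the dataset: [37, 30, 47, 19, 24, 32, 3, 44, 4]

26.6667

Step 1: Sum all values: 37 + 30 + 47 + 19 + 24 + 32 + 3 + 44 + 4 = 240
Step 2: Count the number of values: n = 9
Step 3: Mean = sum / n = 240 / 9 = 26.6667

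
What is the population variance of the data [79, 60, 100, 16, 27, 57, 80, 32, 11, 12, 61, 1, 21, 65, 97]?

1006.4622

Step 1: Compute the mean: (79 + 60 + 100 + 16 + 27 + 57 + 80 + 32 + 11 + 12 + 61 + 1 + 21 + 65 + 97) / 15 = 47.9333
Step 2: Compute squared deviations from the mean:
  (79 - 47.9333)^2 = 965.1378
  (60 - 47.9333)^2 = 145.6044
  (100 - 47.9333)^2 = 2710.9378
  (16 - 47.9333)^2 = 1019.7378
  (27 - 47.9333)^2 = 438.2044
  (57 - 47.9333)^2 = 82.2044
  (80 - 47.9333)^2 = 1028.2711
  (32 - 47.9333)^2 = 253.8711
  (11 - 47.9333)^2 = 1364.0711
  (12 - 47.9333)^2 = 1291.2044
  (61 - 47.9333)^2 = 170.7378
  (1 - 47.9333)^2 = 2202.7378
  (21 - 47.9333)^2 = 725.4044
  (65 - 47.9333)^2 = 291.2711
  (97 - 47.9333)^2 = 2407.5378
Step 3: Sum of squared deviations = 15096.9333
Step 4: Population variance = 15096.9333 / 15 = 1006.4622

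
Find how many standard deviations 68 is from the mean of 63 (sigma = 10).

0.5

Step 1: Recall the z-score formula: z = (x - mu) / sigma
Step 2: Substitute values: z = (68 - 63) / 10
Step 3: z = 5 / 10 = 0.5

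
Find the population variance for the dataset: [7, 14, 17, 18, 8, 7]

21.8056

Step 1: Compute the mean: (7 + 14 + 17 + 18 + 8 + 7) / 6 = 11.8333
Step 2: Compute squared deviations from the mean:
  (7 - 11.8333)^2 = 23.3611
  (14 - 11.8333)^2 = 4.6944
  (17 - 11.8333)^2 = 26.6944
  (18 - 11.8333)^2 = 38.0278
  (8 - 11.8333)^2 = 14.6944
  (7 - 11.8333)^2 = 23.3611
Step 3: Sum of squared deviations = 130.8333
Step 4: Population variance = 130.8333 / 6 = 21.8056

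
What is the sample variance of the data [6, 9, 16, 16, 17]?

24.7

Step 1: Compute the mean: (6 + 9 + 16 + 16 + 17) / 5 = 12.8
Step 2: Compute squared deviations from the mean:
  (6 - 12.8)^2 = 46.24
  (9 - 12.8)^2 = 14.44
  (16 - 12.8)^2 = 10.24
  (16 - 12.8)^2 = 10.24
  (17 - 12.8)^2 = 17.64
Step 3: Sum of squared deviations = 98.8
Step 4: Sample variance = 98.8 / 4 = 24.7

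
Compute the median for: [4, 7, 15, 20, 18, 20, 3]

15

Step 1: Sort the data in ascending order: [3, 4, 7, 15, 18, 20, 20]
Step 2: The number of values is n = 7.
Step 3: Since n is odd, the median is the middle value at position 4: 15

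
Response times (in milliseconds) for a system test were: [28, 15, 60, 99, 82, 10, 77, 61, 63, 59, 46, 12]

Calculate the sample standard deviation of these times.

29.2046

Step 1: Compute the mean: 51
Step 2: Sum of squared deviations from the mean: 9382
Step 3: Sample variance = 9382 / 11 = 852.9091
Step 4: Standard deviation = sqrt(852.9091) = 29.2046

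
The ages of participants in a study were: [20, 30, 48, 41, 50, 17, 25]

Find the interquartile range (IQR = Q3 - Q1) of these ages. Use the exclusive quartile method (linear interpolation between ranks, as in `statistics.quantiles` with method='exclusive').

28

Step 1: Sort the data: [17, 20, 25, 30, 41, 48, 50]
Step 2: n = 7
Step 3: Using the exclusive quartile method:
  Q1 = 20
  Q2 (median) = 30
  Q3 = 48
  IQR = Q3 - Q1 = 48 - 20 = 28
Step 4: IQR = 28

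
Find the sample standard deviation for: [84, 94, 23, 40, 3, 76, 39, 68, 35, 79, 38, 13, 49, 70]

28.0417

Step 1: Compute the mean: 50.7857
Step 2: Sum of squared deviations from the mean: 10222.3571
Step 3: Sample variance = 10222.3571 / 13 = 786.3352
Step 4: Standard deviation = sqrt(786.3352) = 28.0417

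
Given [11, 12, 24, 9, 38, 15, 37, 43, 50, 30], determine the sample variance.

219.2111

Step 1: Compute the mean: (11 + 12 + 24 + 9 + 38 + 15 + 37 + 43 + 50 + 30) / 10 = 26.9
Step 2: Compute squared deviations from the mean:
  (11 - 26.9)^2 = 252.81
  (12 - 26.9)^2 = 222.01
  (24 - 26.9)^2 = 8.41
  (9 - 26.9)^2 = 320.41
  (38 - 26.9)^2 = 123.21
  (15 - 26.9)^2 = 141.61
  (37 - 26.9)^2 = 102.01
  (43 - 26.9)^2 = 259.21
  (50 - 26.9)^2 = 533.61
  (30 - 26.9)^2 = 9.61
Step 3: Sum of squared deviations = 1972.9
Step 4: Sample variance = 1972.9 / 9 = 219.2111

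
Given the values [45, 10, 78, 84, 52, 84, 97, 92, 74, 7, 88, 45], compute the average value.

63

Step 1: Sum all values: 45 + 10 + 78 + 84 + 52 + 84 + 97 + 92 + 74 + 7 + 88 + 45 = 756
Step 2: Count the number of values: n = 12
Step 3: Mean = sum / n = 756 / 12 = 63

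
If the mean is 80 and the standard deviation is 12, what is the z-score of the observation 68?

-1

Step 1: Recall the z-score formula: z = (x - mu) / sigma
Step 2: Substitute values: z = (68 - 80) / 12
Step 3: z = -12 / 12 = -1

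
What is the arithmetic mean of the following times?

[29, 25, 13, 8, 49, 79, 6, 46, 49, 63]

36.7

Step 1: Sum all values: 29 + 25 + 13 + 8 + 49 + 79 + 6 + 46 + 49 + 63 = 367
Step 2: Count the number of values: n = 10
Step 3: Mean = sum / n = 367 / 10 = 36.7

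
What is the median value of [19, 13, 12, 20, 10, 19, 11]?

13

Step 1: Sort the data in ascending order: [10, 11, 12, 13, 19, 19, 20]
Step 2: The number of values is n = 7.
Step 3: Since n is odd, the median is the middle value at position 4: 13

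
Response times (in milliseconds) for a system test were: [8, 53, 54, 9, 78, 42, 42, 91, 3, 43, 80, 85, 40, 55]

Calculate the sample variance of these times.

811.5659

Step 1: Compute the mean: (8 + 53 + 54 + 9 + 78 + 42 + 42 + 91 + 3 + 43 + 80 + 85 + 40 + 55) / 14 = 48.7857
Step 2: Compute squared deviations from the mean:
  (8 - 48.7857)^2 = 1663.4745
  (53 - 48.7857)^2 = 17.7602
  (54 - 48.7857)^2 = 27.1888
  (9 - 48.7857)^2 = 1582.9031
  (78 - 48.7857)^2 = 853.4745
  (42 - 48.7857)^2 = 46.0459
  (42 - 48.7857)^2 = 46.0459
  (91 - 48.7857)^2 = 1782.0459
  (3 - 48.7857)^2 = 2096.3316
  (43 - 48.7857)^2 = 33.4745
  (80 - 48.7857)^2 = 974.3316
  (85 - 48.7857)^2 = 1311.4745
  (40 - 48.7857)^2 = 77.1888
  (55 - 48.7857)^2 = 38.6173
Step 3: Sum of squared deviations = 10550.3571
Step 4: Sample variance = 10550.3571 / 13 = 811.5659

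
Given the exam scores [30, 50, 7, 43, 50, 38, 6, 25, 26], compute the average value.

30.5556

Step 1: Sum all values: 30 + 50 + 7 + 43 + 50 + 38 + 6 + 25 + 26 = 275
Step 2: Count the number of values: n = 9
Step 3: Mean = sum / n = 275 / 9 = 30.5556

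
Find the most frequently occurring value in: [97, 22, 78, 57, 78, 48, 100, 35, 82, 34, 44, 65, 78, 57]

78

Step 1: Count the frequency of each value:
  22: appears 1 time(s)
  34: appears 1 time(s)
  35: appears 1 time(s)
  44: appears 1 time(s)
  48: appears 1 time(s)
  57: appears 2 time(s)
  65: appears 1 time(s)
  78: appears 3 time(s)
  82: appears 1 time(s)
  97: appears 1 time(s)
  100: appears 1 time(s)
Step 2: The value 78 appears most frequently (3 times).
Step 3: Mode = 78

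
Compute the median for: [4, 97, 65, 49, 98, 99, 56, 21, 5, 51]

53.5

Step 1: Sort the data in ascending order: [4, 5, 21, 49, 51, 56, 65, 97, 98, 99]
Step 2: The number of values is n = 10.
Step 3: Since n is even, the median is the average of positions 5 and 6:
  Median = (51 + 56) / 2 = 53.5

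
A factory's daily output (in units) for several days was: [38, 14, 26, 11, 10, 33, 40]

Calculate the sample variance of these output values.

166.619

Step 1: Compute the mean: (38 + 14 + 26 + 11 + 10 + 33 + 40) / 7 = 24.5714
Step 2: Compute squared deviations from the mean:
  (38 - 24.5714)^2 = 180.3265
  (14 - 24.5714)^2 = 111.7551
  (26 - 24.5714)^2 = 2.0408
  (11 - 24.5714)^2 = 184.1837
  (10 - 24.5714)^2 = 212.3265
  (33 - 24.5714)^2 = 71.0408
  (40 - 24.5714)^2 = 238.0408
Step 3: Sum of squared deviations = 999.7143
Step 4: Sample variance = 999.7143 / 6 = 166.619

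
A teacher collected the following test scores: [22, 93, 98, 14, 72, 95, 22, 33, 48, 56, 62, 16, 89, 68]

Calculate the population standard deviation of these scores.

29.8171

Step 1: Compute the mean: 56.2857
Step 2: Sum of squared deviations from the mean: 12446.8571
Step 3: Population variance = 12446.8571 / 14 = 889.0612
Step 4: Standard deviation = sqrt(889.0612) = 29.8171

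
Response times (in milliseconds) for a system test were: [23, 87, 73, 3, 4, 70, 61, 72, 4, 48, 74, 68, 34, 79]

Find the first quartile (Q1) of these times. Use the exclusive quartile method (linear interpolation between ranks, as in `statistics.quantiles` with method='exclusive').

18.25

Step 1: Sort the data: [3, 4, 4, 23, 34, 48, 61, 68, 70, 72, 73, 74, 79, 87]
Step 2: n = 14
Step 3: Using the exclusive quartile method:
  Q1 = 18.25
  Q2 (median) = 64.5
  Q3 = 73.25
  IQR = Q3 - Q1 = 73.25 - 18.25 = 55
Step 4: Q1 = 18.25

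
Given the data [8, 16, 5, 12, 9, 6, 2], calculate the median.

8

Step 1: Sort the data in ascending order: [2, 5, 6, 8, 9, 12, 16]
Step 2: The number of values is n = 7.
Step 3: Since n is odd, the median is the middle value at position 4: 8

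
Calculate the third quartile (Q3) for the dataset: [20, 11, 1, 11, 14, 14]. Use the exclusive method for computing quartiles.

15.5

Step 1: Sort the data: [1, 11, 11, 14, 14, 20]
Step 2: n = 6
Step 3: Using the exclusive quartile method:
  Q1 = 8.5
  Q2 (median) = 12.5
  Q3 = 15.5
  IQR = Q3 - Q1 = 15.5 - 8.5 = 7
Step 4: Q3 = 15.5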